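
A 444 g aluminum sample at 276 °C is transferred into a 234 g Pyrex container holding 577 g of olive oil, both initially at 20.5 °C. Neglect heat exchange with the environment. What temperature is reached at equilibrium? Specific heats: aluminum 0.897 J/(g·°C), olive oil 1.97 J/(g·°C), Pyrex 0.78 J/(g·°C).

Taking heat into each body as positive, Σ m c ΔT = 0:
444*0.897*(T − 276) + 577*1.97*(T − 20.5) + 234*0.78*(T − 20.5) = 0
(398.27 + 1136.7 + 182.52) T = 398.27*276 + 1136.7*20.5 + 182.52*20.5
T = 136966/1717.5 ≈ 79.75 °C

T_f ≈ 79.7 °C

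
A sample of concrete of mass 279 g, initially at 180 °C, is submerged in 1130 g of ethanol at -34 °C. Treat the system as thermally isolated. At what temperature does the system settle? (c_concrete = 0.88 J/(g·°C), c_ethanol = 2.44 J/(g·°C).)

T_f ≈ -16.5 °C

With ΣQ=0 the equilibrium temperature is the m·c-weighted mean:
T_f = (245.52×180 + 2757.2×(-34)) / (245.52 + 2757.2)
    = -49551 / 3002.7 ≈ -16.50 °C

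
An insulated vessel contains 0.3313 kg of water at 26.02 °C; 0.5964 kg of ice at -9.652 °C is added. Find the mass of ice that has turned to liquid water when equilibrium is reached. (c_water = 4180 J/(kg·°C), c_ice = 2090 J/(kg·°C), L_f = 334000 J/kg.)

m_melted ≈ 0.0719 kg

Cooling the water to 0 °C releases 0.3313×4180×26.02 = 36033 J.
Warming the ice to 0 °C takes 0.5964×2090×9.652 = 12031 J, leaving 24002 J for melting.
To melt every bit of ice: 0.5964×334000 = 199198 J.
Since 24002 < 199198 J, not all the ice melts; equilibrium is at 0 °C.
m_melt = 24002 / L_f = 0.07186 kg.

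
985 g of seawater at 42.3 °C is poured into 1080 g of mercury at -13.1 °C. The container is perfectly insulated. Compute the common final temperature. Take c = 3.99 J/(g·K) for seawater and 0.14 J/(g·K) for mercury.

Set heat shed by the hot body equal to heat absorbed by the cold body:
985·3.99·(42.3 − T) = 1080·0.14·(T − (-13.1))
3930.2(42.3 − T) = 151.2(T − (-13.1))
4081.3 T = 164265  ⇒  T ≈ 40.25 °C

T_f ≈ 40.2 °C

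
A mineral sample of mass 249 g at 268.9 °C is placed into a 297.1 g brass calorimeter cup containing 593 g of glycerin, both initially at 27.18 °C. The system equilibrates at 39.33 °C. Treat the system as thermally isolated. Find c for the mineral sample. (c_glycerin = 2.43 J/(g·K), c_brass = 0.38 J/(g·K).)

c ≈ 0.33 J/(g·K)

Taking heat into each body as positive, Σ m c ΔT = 0:
249·c·(39.33 − 268.9) + 593·2.43·(39.33 − 27.18) + 297.1·0.38·(39.33 − 27.18) = 0
-57163 c = -18880
c = -18880/-57163 ≈ 0.3303 J/(g·K)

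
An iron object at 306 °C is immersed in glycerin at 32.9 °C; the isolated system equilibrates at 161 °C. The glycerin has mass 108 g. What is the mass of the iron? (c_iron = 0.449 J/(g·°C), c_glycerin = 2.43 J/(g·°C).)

m ≈ 516 g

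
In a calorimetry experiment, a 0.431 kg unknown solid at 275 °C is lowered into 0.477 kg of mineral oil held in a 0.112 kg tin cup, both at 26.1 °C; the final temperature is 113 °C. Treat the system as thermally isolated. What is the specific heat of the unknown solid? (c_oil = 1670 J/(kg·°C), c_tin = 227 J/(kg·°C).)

c ≈ 1020 J/(kg·°C)

Taking heat into each body as positive, Σ m c ΔT = 0:
0.431×c×(113 − 275) + 0.477×1670×(113 − 26.1) + 0.112×227×(113 − 26.1) = 0
-69.82 c = -71433
c = -71433/-69.82 ≈ 1023 J/(kg·°C)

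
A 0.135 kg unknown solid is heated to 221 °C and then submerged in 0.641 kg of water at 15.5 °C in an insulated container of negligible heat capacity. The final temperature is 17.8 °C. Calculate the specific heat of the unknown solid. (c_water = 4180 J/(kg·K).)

c ≈ 225 J/(kg·K)

m_s c (T_s − T_f) = m_water c_water (T_f − T_0):
0.135·c·(221 − 17.8) = 0.641·4180·(17.8 − 15.5)
27.43 c = 6162.6  ⇒  c ≈ 224.6 J/(kg·K)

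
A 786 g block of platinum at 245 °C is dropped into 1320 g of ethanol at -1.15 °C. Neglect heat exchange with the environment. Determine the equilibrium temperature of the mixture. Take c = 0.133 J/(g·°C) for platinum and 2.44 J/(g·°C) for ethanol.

T_f ≈ 6.6 °C

T_f is the heat-capacity-weighted average of the initial temperatures:
T_f = (104.54*245 + 3220.8*(-1.15)) / (104.54 + 3220.8)
    = 21908 / 3325.3 ≈ 6.59 °C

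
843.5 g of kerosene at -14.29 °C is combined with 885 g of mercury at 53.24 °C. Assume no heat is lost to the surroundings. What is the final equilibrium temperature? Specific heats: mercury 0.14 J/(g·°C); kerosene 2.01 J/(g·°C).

Energy conservation, ΣQ = 0:
885·0.14·(T − 53.24) + 843.5·2.01·(T − (-14.29)) = 0
(123.9 + 1695.4) T = 123.9·53.24 + 1695.4·(-14.29)
T ≈ -9.69 °C

T_f ≈ -9.7 °C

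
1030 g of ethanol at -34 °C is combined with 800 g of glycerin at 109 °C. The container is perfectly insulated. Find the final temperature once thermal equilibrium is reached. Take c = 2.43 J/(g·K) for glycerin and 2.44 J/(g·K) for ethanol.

T_f ≈ 28.4 °C

Conservation of energy gives ΣQ = 0:
800×2.43×(T − 109) + 1030×2.44×(T − (-34)) = 0
1944(T − 109) + 2513.2(T − (-34)) = 0
4457.2 T = 126447
T = 126447/4457.2 ≈ 28.37 °C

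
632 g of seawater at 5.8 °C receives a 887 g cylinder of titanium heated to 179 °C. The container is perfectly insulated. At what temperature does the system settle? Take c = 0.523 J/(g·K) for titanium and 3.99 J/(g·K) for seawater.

T_f = Σ m_i c_i T_i / Σ m_i c_i:
T_f = (463.9·179 + 2521.7·5.8) / (463.9 + 2521.7)
    = 97664 / 2985.6 ≈ 32.71 °C

T_f ≈ 32.7 °C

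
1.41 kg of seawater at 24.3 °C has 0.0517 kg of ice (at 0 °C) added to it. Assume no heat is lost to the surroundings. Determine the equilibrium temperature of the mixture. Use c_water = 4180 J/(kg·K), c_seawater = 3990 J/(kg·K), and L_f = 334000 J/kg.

T_f ≈ 20.4 °C

Conservation of energy gives ΣQ = 0:
fusion: m_ice L_f = 0.0517·334000 = 17268
  warm the meltwater: 216.11 T
  seawater: 5625.9(T − 24.3)
5842 T = 136709 − 17268 = 119442
T ≈ 20.45 °C — above 0 °C, consistent with complete melting.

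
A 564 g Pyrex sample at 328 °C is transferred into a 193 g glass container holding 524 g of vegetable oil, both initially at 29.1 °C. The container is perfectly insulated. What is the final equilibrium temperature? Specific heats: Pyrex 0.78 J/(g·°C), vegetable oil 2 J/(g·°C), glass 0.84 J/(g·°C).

Taking heat into each body as positive, Σ m c ΔT = 0:
564*0.78*(T − 328) + 524*2*(T − 29.1) + 193*0.84*(T − 29.1) = 0
439.92(T − 328) + 1048(T − 29.1) + 162.12(T − 29.1) = 0
(439.92 + 1048 + 162.12) T = 439.92*328 + 1048*29.1 + 162.12*29.1
T ≈ 108.79 °C

T_f ≈ 108.8 °C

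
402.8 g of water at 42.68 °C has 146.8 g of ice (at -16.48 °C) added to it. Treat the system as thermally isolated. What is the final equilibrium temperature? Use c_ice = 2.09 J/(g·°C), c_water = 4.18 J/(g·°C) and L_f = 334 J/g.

Conservation of energy gives ΣQ = 0:
ice -16.48→0 °C: 146.8·2.09·16.48 = 5056.3
  fusion: m_ice L_f = 146.8·334 = 49031
  meltwater 0→T: 146.8·4.18·T = 613.62 T
  water: 1683.7(T − 42.68)
2297.3 T = 71860 − 54087 = 17773
T ≈ 7.74 °C (positive, so assuming full melt was valid).

T_f ≈ 7.7 °C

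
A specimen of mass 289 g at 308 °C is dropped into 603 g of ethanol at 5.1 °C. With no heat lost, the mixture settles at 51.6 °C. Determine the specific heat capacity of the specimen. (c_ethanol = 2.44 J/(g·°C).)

c ≈ 0.923 J/(g·°C)

Heat lost by the specimen = heat gained by the ethanol:
289×c×(308 − 51.6) = 603×2.44×(51.6 − 5.1)
74100 c = 68416  ⇒  c ≈ 0.9233 J/(g·°C)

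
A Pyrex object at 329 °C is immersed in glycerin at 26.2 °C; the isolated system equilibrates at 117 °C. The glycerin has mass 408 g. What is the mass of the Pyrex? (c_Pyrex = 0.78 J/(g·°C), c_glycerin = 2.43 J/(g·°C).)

m ≈ 544 g

|Q_Pyrex| = |Q_glycerin|:
m×0.78×(329 − 117) = 408×2.43×(117 − 26.2)
165.36 m = 90023  ⇒  m ≈ 544.4 g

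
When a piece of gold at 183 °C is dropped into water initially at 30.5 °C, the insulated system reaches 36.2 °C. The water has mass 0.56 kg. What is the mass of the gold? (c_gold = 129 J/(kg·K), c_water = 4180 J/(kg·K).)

m ≈ 0.705 kg

Conservation of energy gives ΣQ = 0:
m×129×(36.2 − 183) + 0.56×4180×(36.2 − 30.5) = 0
-18937 m = -13343
m = -13343/-18937 ≈ 0.7046 kg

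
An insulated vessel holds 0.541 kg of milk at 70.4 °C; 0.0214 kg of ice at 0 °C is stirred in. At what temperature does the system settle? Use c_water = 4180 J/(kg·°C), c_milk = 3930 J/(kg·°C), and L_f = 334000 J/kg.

T_f ≈ 64.3 °C

Net heat exchanged in the isolated system is zero:
fusion: m_ice L_f = 0.0214·334000 = 7147.6
  warm the meltwater: 89.45 T
  milk cools: 0.541·3930·(T − 70.4) = 2126.1(T − 70.4)
2215.6 T = 149680 − 7147.6 = 142532
T ≈ 64.33 °C. Since T > 0 °C, the all-ice-melts assumption holds.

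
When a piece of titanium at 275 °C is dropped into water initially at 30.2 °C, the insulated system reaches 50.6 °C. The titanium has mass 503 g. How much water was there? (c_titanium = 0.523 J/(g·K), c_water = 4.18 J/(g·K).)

m ≈ 692 g

Heat lost by the titanium = heat gained by the water:
503·0.523·(275 − 50.6) = m·4.18·(50.6 − 30.2)
85.27 m = 59033  ⇒  m ≈ 692.3 g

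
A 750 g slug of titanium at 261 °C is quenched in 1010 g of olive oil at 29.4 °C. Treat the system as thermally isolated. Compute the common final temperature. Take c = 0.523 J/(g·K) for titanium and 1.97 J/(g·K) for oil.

T_f ≈ 67.5 °C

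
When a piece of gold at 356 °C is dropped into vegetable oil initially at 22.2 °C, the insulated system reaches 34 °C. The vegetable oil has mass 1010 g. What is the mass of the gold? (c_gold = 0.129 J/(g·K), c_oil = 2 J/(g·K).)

m ≈ 574 g

Heat lost by the gold = heat gained by the oil:
m·0.129·(356 − 34) = 1010·2·(34 − 22.2)
41.54 m = 23836  ⇒  m ≈ 573.8 g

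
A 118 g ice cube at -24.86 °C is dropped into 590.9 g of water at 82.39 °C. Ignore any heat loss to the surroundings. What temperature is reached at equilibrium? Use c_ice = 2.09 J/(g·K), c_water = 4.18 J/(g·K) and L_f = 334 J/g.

T_f ≈ 53.3 °C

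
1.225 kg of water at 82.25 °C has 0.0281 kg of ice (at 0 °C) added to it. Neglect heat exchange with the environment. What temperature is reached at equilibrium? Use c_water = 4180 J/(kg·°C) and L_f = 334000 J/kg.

T_f ≈ 78.6 °C

Energy conservation, ΣQ = 0:
latent heat to melt: 0.0281·334000 = 9385.4; warm the meltwater: 117.46 T; water: 5120.5(T − 82.25)
5238 T = 421161 − 9385.4 = 411776
T ≈ 78.61 °C — above 0 °C, consistent with complete melting.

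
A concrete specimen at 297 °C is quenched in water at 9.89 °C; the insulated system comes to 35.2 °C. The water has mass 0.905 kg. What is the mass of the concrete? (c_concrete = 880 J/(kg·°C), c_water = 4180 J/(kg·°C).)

m ≈ 0.416 kg

|Q_concrete| = |Q_water|:
m×880×(297 − 35.2) = 0.905×4180×(35.2 − 9.89)
230384 m = 95745  ⇒  m ≈ 0.4156 kg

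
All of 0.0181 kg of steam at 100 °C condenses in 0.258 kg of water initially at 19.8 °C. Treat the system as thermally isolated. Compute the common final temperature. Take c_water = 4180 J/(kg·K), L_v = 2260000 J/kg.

T_f ≈ 60.5 °C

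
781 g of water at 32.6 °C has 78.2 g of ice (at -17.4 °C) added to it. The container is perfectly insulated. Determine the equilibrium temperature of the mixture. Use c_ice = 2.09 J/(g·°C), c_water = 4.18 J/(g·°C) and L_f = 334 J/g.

Let T be the final temperature. ΣQ_i = 0:
ice -17.4→0 °C: 78.2·2.09·17.4 = 2843.8
  fusion: m_ice L_f = 78.2·334 = 26119
  warm the meltwater: 326.88 T
  water cools: 781·4.18·(T − 32.6) = 3264.6(T − 32.6)
3591.5 T = 106425 − 28963 = 77463
T ≈ 21.57 °C (positive, so assuming full melt was valid).

T_f ≈ 21.6 °C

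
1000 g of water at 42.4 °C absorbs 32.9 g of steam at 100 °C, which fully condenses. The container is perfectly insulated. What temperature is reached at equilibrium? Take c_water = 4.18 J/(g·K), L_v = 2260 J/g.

T_f ≈ 61.5 °C

Sum of m c ΔT and latent-heat terms is zero:
latent heat released on condensation: 32.9·2260 = 74354; condensate cools 100→T: 32.9·4.18·(T − 100) = 137.52(T − 100); water warms: 1000·4.18·(T − 42.4) = 4180(T − 42.4)
4317.5 T = 74354 + 13752 + 177232 = 265338
T ≈ 61.46 °C — below 100 °C, confirming all the steam condensed.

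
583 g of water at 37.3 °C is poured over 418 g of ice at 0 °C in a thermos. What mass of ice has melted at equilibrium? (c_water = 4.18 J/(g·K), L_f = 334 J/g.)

Heat available from the water dropping to 0 °C: 583×4.18×37.3 = 90898 J.
Melting all 418 g of ice would need 418×334 = 139612 J.
Since 90898 < 139612 J, not all the ice melts; equilibrium is at 0 °C.
m_melted×334 = 90898  ⇒  m_melted ≈ 272.1 g.

m_melted ≈ 272 g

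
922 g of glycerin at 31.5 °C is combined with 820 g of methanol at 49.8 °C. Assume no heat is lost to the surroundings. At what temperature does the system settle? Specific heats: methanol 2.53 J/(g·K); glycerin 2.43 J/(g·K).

Net heat exchanged in the isolated system is zero:
820·2.53·(T − 49.8) + 922·2.43·(T − 31.5) = 0
4315.1 T = 173890
T = 173890 / 4315.1 = 40.3 °C

T_f ≈ 40.3 °C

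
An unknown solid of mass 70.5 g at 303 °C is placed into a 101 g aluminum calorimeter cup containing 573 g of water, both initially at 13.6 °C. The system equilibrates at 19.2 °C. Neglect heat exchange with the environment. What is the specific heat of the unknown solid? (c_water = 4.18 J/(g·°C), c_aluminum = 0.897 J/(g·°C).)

c ≈ 0.696 J/(g·°C)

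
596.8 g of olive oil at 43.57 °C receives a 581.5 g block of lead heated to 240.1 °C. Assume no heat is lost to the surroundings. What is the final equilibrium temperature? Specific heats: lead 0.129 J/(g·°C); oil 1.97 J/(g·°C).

T_f ≈ 55.4 °C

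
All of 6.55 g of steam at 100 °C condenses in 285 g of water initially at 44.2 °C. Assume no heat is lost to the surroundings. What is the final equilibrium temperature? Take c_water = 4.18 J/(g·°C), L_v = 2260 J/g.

T_f ≈ 57.6 °C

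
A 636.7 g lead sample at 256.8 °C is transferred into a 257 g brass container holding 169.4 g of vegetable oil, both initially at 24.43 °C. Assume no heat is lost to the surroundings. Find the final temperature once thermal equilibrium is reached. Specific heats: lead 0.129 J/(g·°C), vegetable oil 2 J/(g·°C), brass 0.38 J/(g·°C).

Heat gained plus heat lost sum to zero:
636.7×0.129×(T − 256.8) + 169.4×2×(T − 24.43) + 257×0.38×(T − 24.43) = 0
518.59 T = 31755
T = 31755/518.59 ≈ 61.23 °C

T_f ≈ 61.2 °C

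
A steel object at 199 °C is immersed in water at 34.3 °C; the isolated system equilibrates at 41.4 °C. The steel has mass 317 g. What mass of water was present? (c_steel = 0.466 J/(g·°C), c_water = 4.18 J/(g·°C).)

|Q_steel| = |Q_water|:
317×0.466×(199 − 41.4) = m×4.18×(41.4 − 34.3)
29.68 m = 23281  ⇒  m ≈ 784.5 g

m ≈ 784 g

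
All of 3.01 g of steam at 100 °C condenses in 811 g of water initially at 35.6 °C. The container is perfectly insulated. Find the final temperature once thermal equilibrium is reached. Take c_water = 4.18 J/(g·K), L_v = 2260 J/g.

T_f ≈ 37.8 °C

Energy conservation, ΣQ = 0:
steam→water at 100 °C releases m L_v = 3.01×2260 = 6802.6; condensate cools 100→T: 3.01×4.18×(T − 100) = 12.58(T − 100); water warms: 811×4.18×(T − 35.6) = 3390(T − 35.6)
3402.6 T = 6802.6 + 1258.2 + 120683 = 128744
T ≈ 37.84 °C — below 100 °C, confirming all the steam condensed.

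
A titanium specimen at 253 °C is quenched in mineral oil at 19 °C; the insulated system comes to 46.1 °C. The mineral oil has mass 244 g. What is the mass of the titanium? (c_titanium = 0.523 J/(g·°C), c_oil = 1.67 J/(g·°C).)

m ≈ 102 g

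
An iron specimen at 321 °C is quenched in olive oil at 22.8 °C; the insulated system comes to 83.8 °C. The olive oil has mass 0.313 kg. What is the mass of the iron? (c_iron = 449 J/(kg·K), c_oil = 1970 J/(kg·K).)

m ≈ 0.353 kg

Taking heat into each body as positive, Σ m c ΔT = 0:
m·449·(83.8 − 321) + 0.313·1970·(83.8 − 22.8) = 0
-106503 m = -37613
m = -37613/-106503 ≈ 0.3532 kg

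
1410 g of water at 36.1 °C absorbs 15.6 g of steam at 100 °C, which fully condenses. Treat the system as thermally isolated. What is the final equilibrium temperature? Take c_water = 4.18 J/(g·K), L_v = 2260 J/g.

T_f ≈ 42.7 °C

Conservation of energy gives ΣQ = 0:
steam→water at 100 °C releases m L_v = 15.6·2260 = 35256; condensed water 100 °C→T: 65.21(T − 100); original water: 5893.8(T − 36.1)
5959 T = 35256 + 6520.8 + 212766 = 254543
T ≈ 42.72 °C (< 100 °C, so full condensation is consistent).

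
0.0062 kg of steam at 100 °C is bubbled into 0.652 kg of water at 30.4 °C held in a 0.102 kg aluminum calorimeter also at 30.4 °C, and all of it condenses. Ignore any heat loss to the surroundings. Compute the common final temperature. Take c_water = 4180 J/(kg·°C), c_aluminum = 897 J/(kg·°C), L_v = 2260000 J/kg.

T_f ≈ 36.0 °C

Energy balance with sensible and latent terms:
steam→water at 100 °C releases m L_v = 0.0062·2260000 = 14012
  condensed water 100 °C→T: 25.92(T − 100)
  original water: 2725.4(T − 30.4)
  aluminum cup: 0.102·897·(T − 30.4) = 91.49(T − 30.4)
2842.8 T = 14012 + 2591.6 + 85632 = 102236
T ≈ 35.96 °C, under the boiling point, so the assumption holds.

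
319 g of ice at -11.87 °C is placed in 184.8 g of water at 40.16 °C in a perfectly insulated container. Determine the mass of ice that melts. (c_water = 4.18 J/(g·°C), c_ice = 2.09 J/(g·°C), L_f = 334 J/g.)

m_melted ≈ 69.2 g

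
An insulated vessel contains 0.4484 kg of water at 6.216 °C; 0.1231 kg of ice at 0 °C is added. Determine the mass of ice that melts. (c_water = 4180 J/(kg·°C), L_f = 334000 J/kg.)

m_melted ≈ 0.0349 kg

Water can give up m c ΔT = 0.4484×4180×6.216 = 11651 J before reaching 0 °C.
Melting all 0.1231 kg of ice would need 0.1231×334000 = 41115 J.
11651 J < 41115 J, so only part of the ice melts and the system sits at 0 °C.
m_melted×334000 = 11651  ⇒  m_melted ≈ 0.03488 kg.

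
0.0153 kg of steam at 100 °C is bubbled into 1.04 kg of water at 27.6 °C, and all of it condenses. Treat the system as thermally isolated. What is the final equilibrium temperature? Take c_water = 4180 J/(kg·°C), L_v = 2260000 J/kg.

T_f ≈ 36.5 °C

Sum of m c ΔT and latent-heat terms is zero:
condense steam: −0.0153×2260000 = −34578; condensed water 100 °C→T: 63.95(T − 100); water warms: 1.04×4180×(T − 27.6) = 4347.2(T − 27.6)
4411.2 T = 34578 + 6395.4 + 119983 = 160956
T ≈ 36.49 °C, under the boiling point, so the assumption holds.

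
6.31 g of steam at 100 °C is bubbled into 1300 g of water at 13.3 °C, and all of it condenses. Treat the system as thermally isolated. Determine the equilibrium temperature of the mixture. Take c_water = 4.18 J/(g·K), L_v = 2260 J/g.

Energy conservation, ΣQ = 0:
latent heat released on condensation: 6.31×2260 = 14261
  condensate cools 100→T: 6.31×4.18×(T − 100) = 26.38(T − 100)
  water warms: 1300×4.18×(T − 13.3) = 5434(T − 13.3)
5460.4 T = 14261 + 2637.6 + 72272 = 89170
T ≈ 16.33 °C — below 100 °C, confirming all the steam condensed.

T_f ≈ 16.3 °C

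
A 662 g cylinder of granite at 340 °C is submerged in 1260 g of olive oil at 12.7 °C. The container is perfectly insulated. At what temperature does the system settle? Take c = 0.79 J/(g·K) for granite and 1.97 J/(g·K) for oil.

T_f ≈ 69.7 °C

T_f = Σ m_i c_i T_i / Σ m_i c_i:
T_f = (522.98*340 + 2482.2*12.7) / (522.98 + 2482.2)
    = 209337 / 3005.2 ≈ 69.66 °C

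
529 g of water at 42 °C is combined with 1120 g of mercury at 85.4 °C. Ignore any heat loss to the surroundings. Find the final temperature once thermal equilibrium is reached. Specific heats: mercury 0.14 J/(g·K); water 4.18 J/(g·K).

T_f is the heat-capacity-weighted average of the initial temperatures:
T_f = (156.8×85.4 + 2211.2×42) / (156.8 + 2211.2)
    = 106262 / 2368 ≈ 44.87 °C

T_f ≈ 44.9 °C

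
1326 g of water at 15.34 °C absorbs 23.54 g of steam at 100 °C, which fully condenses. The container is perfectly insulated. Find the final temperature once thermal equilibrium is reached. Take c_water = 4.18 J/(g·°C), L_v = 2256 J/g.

Conservation of energy gives ΣQ = 0:
condense steam: −23.54·2256 = −53106
  condensate cools 100→T: 23.54·4.18·(T − 100) = 98.4(T − 100)
  water warms: 1326·4.18·(T − 15.34) = 5542.7(T − 15.34)
5641.1 T = 53106 + 9839.7 + 85025 = 147971
T ≈ 26.23 °C — below 100 °C, confirming all the steam condensed.

T_f ≈ 26.2 °C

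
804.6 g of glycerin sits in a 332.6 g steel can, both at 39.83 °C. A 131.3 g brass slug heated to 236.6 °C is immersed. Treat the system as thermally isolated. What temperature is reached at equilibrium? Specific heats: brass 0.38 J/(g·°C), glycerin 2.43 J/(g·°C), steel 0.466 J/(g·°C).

T_f ≈ 44.4 °C

Net heat exchanged in the isolated system is zero:
131.3·0.38·(T − 236.6) + 804.6·2.43·(T − 39.83) + 332.6·0.466·(T − 39.83) = 0
(49.89 + 1955.2 + 154.99) T = 49.89·236.6 + 1955.2·39.83 + 154.99·39.83
T = 95853/2160.1 ≈ 44.38 °C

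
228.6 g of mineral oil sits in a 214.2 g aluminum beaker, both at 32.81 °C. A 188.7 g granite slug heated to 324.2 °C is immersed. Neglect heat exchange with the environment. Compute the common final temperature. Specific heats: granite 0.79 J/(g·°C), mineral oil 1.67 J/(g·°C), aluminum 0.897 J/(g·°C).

T_f ≈ 92.9 °C

Setting the total heat transfer to zero:
188.7×0.79×(T − 324.2) + 228.6×1.67×(T − 32.81) + 214.2×0.897×(T − 32.81) = 0
149.07(T − 324.2) + 381.76(T − 32.81) + 192.14(T − 32.81) = 0
(149.07 + 381.76 + 192.14) T = 149.07×324.2 + 381.76×32.81 + 192.14×32.81
T = 67159 / 722.97 = 92.9 °C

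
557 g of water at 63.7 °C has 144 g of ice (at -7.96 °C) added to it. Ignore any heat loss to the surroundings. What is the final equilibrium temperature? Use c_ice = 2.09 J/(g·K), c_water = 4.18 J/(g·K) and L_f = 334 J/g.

Conservation of energy gives ΣQ = 0:
warm ice to 0 °C: 144·2.09·(0 − (-7.96)) = 2395.6
  latent heat to melt: 144·334 = 48096
  warm the meltwater: 601.92 T
  water: 2328.3(T − 63.7)
2930.2 T = 148310 − 50492 = 97819
T ≈ 33.38 °C — above 0 °C, consistent with complete melting.

T_f ≈ 33.4 °C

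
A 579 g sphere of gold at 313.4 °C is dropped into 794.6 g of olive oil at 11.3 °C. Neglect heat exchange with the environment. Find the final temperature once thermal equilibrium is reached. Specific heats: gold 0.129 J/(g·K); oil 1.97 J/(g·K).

T_f is the heat-capacity-weighted average of the initial temperatures:
T_f = (74.69*313.4 + 1565.4*11.3) / (74.69 + 1565.4)
    = 41097 / 1640.1 ≈ 25.06 °C

T_f ≈ 25.1 °C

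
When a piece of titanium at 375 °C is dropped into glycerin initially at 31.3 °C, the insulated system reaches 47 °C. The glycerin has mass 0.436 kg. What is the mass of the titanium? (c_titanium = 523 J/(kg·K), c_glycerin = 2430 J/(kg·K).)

m ≈ 0.097 kg

|Q_titanium| = |Q_glycerin|:
m×523×(375 − 47) = 0.436×2430×(47 − 31.3)
171544 m = 16634  ⇒  m ≈ 0.09697 kg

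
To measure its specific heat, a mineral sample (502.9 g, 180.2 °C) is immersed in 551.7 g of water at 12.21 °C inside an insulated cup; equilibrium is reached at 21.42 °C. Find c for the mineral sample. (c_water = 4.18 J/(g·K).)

c ≈ 0.266 J/(g·K)

Conservation of energy gives ΣQ = 0:
502.9·c·(21.42 − 180.2) + 551.7·4.18·(21.42 − 12.21) = 0
-79850 c = -21239
c = -21239/-79850 ≈ 0.266 J/(g·K)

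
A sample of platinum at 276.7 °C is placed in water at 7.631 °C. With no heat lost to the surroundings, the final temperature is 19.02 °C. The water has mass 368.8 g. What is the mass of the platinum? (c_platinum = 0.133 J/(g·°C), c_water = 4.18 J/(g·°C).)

Let T be the final temperature. ΣQ_i = 0:
m×0.133×(19.02 − 276.7) + 368.8×4.18×(19.02 − 7.631) = 0
-34.27 m = -17557
m = -17557/-34.27 ≈ 512.3 g

m ≈ 512 g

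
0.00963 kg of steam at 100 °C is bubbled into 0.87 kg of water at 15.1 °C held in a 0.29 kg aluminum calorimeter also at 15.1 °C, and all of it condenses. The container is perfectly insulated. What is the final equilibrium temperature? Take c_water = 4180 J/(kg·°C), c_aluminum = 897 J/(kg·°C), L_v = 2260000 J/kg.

Energy conservation, ΣQ = 0:
steam→water at 100 °C releases m L_v = 0.00963×2260000 = 21764; condensed water 100 °C→T: 40.25(T − 100); water warms: 0.87×4180×(T − 15.1) = 3636.6(T − 15.1); cup: 260.13(T − 15.1)
3937 T = 21764 + 4025.3 + 58841 = 84630
T ≈ 21.50 °C — below 100 °C, confirming all the steam condensed.

T_f ≈ 21.5 °C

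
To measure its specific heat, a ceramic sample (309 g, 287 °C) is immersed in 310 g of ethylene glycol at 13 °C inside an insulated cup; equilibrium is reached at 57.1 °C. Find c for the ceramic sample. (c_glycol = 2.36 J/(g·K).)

c ≈ 0.454 J/(g·K)

Heat lost by the ceramic sample = heat gained by the glycol:
309×c×(287 − 57.1) = 310×2.36×(57.1 − 13)
71039 c = 32264  ⇒  c ≈ 0.4542 J/(g·K)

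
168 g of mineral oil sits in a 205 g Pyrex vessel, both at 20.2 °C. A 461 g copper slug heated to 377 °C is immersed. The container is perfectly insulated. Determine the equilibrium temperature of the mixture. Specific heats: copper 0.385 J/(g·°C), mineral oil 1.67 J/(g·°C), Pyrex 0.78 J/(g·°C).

T_f ≈ 122.7 °C

Let T be the final temperature. ΣQ_i = 0:
461*0.385*(T − 377) + 168*1.67*(T − 20.2) + 205*0.78*(T − 20.2) = 0
177.49(T − 377) + 280.56(T − 20.2) + 159.9(T − 20.2) = 0
(177.49 + 280.56 + 159.9) T = 177.49*377 + 280.56*20.2 + 159.9*20.2
T ≈ 122.68 °C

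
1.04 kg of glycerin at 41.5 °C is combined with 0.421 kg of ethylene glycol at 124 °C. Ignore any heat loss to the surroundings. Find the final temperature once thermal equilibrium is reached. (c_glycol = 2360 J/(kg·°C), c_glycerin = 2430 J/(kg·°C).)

T_f ≈ 64.8 °C

Setting the total heat transfer to zero:
0.421*2360*(T − 124) + 1.04*2430*(T − 41.5) = 0
993.56(T − 124) + 2527.2(T − 41.5) = 0
3520.8 T = 228080
T = 228080/3520.8 ≈ 64.78 °C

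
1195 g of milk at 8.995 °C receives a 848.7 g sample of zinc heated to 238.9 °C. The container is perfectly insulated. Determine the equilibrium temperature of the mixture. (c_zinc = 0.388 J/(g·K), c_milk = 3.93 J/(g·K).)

Net heat exchanged in the isolated system is zero:
848.7×0.388×(T − 238.9) + 1195×3.93×(T − 8.995) = 0
(329.3 + 4696.4) T = 329.3×238.9 + 4696.4×8.995
T = 120912/5025.6 ≈ 24.06 °C

T_f ≈ 24.1 °C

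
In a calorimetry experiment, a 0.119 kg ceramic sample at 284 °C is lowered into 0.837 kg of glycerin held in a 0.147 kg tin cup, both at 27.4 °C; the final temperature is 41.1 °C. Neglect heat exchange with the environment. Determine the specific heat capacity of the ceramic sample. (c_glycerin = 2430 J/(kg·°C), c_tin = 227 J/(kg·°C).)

Let T be the final temperature. ΣQ_i = 0:
0.119×c×(41.1 − 284) + 0.837×2430×(41.1 − 27.4) + 0.147×227×(41.1 − 27.4) = 0
-28.91 c = -28322
c = -28322/-28.91 ≈ 979.8 J/(kg·°C)

c ≈ 980 J/(kg·°C)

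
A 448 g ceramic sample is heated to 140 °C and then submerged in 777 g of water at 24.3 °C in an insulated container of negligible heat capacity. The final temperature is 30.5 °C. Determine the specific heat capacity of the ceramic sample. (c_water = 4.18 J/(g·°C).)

Heat lost by the ceramic sample = heat gained by the water:
448×c×(140 − 30.5) = 777×4.18×(30.5 − 24.3)
49056 c = 20137  ⇒  c ≈ 0.4105 J/(g·°C)

c ≈ 0.41 J/(g·°C)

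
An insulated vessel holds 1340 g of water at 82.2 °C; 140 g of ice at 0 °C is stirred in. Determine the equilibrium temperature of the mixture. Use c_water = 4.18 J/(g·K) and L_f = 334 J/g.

Sum of m c ΔT and latent-heat terms is zero:
latent heat to melt: 140·334 = 46760; meltwater 0→T: 140·4.18·T = 585.2 T; water: 5601.2(T − 82.2)
6186.4 T = 460419 − 46760 = 413659
T ≈ 66.87 °C (positive, so assuming full melt was valid).

T_f ≈ 66.9 °C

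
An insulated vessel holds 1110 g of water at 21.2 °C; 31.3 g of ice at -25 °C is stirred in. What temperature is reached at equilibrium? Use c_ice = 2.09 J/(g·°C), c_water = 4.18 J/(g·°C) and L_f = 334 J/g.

T_f ≈ 18.1 °C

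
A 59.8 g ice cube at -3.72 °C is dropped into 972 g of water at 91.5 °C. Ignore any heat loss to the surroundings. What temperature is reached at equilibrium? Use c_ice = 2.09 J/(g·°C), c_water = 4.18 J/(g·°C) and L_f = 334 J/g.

T_f ≈ 81.5 °C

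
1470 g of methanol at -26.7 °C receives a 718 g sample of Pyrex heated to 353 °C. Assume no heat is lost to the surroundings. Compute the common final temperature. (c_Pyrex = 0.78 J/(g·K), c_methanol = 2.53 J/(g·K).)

T_f is the heat-capacity-weighted average of the initial temperatures:
T_f = (560.04*353 + 3719.1*(-26.7)) / (560.04 + 3719.1)
    = 98394 / 4279.1 ≈ 22.99 °C

T_f ≈ 23.0 °C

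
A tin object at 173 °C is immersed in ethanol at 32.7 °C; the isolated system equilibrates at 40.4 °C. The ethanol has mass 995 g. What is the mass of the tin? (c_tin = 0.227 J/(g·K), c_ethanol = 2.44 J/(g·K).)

Taking heat into each body as positive, Σ m c ΔT = 0:
m·0.227·(40.4 − 173) + 995·2.44·(40.4 − 32.7) = 0
-30.1 m = -18694
m = -18694/-30.1 ≈ 621.1 g

m ≈ 621 g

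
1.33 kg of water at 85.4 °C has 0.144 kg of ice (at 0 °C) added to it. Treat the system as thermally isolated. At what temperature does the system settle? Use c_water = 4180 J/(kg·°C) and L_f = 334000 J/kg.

T_f ≈ 69.3 °C

Heat gained plus heat lost sum to zero:
melt ice: 0.144·334000 = 48096
  warm the meltwater: 601.92 T
  water cools: 1.33·4180·(T − 85.4) = 5559.4(T − 85.4)
6161.3 T = 474773 − 48096 = 426677
T ≈ 69.25 °C (positive, so assuming full melt was valid).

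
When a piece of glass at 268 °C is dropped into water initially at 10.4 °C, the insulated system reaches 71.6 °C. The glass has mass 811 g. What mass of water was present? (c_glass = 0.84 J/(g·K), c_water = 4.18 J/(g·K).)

m ≈ 523 g

Taking heat into each body as positive, Σ m c ΔT = 0:
811×0.84×(71.6 − 268) + m×4.18×(71.6 − 10.4) = 0
255.82 m = 133796
m = 133796/255.82 ≈ 523 g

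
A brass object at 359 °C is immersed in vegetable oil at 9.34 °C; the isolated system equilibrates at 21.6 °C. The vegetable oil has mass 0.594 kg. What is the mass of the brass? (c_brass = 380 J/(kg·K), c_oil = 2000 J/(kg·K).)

m ≈ 0.114 kg

Conservation of energy gives ΣQ = 0:
m×380×(21.6 − 359) + 0.594×2000×(21.6 − 9.34) = 0
-128212 m = -14565
m = -14565/-128212 ≈ 0.1136 kg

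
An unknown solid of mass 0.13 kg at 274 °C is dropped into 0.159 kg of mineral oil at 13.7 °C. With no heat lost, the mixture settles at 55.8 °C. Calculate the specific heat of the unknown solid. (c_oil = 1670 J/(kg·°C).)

c ≈ 394 J/(kg·°C)

Heat lost by the unknown solid = heat gained by the oil:
0.13×c×(274 − 55.8) = 0.159×1670×(55.8 − 13.7)
28.37 c = 11179  ⇒  c ≈ 394.1 J/(kg·°C)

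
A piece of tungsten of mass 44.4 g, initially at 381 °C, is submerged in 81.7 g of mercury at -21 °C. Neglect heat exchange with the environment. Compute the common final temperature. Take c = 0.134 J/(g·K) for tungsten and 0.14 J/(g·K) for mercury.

Set heat shed by the hot body equal to heat absorbed by the cold body:
44.4*0.134*(381 − T) = 81.7*0.14*(T − (-21))
5.95(381 − T) = 11.44(T − (-21))
17.39 T = 2026.6  ⇒  T ≈ 116.55 °C

T_f ≈ 116.6 °C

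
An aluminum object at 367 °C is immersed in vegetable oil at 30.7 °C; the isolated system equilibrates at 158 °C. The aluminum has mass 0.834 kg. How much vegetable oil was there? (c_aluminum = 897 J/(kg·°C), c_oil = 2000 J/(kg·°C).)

Heat lost by the aluminum = heat gained by the oil:
0.834·897·(367 − 158) = m·2000·(158 − 30.7)
254600 m = 156352  ⇒  m ≈ 0.6141 kg

m ≈ 0.614 kg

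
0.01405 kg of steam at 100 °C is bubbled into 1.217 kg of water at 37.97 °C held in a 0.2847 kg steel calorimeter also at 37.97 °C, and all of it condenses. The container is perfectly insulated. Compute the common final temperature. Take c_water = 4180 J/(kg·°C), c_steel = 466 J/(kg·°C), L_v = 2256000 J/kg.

Sum of m c ΔT and latent-heat terms is zero:
latent heat released on condensation: 0.01405×2256000 = 31697; condensate cools 100→T: 0.01405×4180×(T − 100) = 58.73(T − 100); water warms: 1.217×4180×(T − 37.97) = 5087.1(T − 37.97); steel cup: 0.2847×466×(T − 37.97) = 132.67(T − 37.97)
5278.5 T = 31697 + 5872.9 + 198193 = 235763
T ≈ 44.67 °C, under the boiling point, so the assumption holds.

T_f ≈ 44.7 °C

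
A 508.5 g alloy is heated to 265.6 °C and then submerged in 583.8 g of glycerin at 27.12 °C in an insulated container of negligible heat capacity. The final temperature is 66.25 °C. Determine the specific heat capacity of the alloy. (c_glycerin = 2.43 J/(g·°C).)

c ≈ 0.548 J/(g·°C)

Heat gained plus heat lost sum to zero:
508.5×c×(66.25 − 265.6) + 583.8×2.43×(66.25 − 27.12) = 0
-101369 c = -55511
c = -55511/-101369 ≈ 0.5476 J/(g·°C)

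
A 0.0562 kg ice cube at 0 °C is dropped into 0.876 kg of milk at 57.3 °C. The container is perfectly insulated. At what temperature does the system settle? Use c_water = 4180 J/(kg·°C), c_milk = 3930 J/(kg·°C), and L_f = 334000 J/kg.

T_f ≈ 48.5 °C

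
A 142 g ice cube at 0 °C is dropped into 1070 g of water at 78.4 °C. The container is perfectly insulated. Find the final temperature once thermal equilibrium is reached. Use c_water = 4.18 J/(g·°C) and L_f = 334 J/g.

T_f ≈ 59.9 °C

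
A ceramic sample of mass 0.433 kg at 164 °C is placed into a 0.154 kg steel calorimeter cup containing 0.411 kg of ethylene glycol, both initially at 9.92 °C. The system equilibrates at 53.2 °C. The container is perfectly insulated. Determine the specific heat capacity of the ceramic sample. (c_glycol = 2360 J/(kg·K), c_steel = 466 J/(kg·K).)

c ≈ 940 J/(kg·K)

Heat gained plus heat lost sum to zero:
0.433·c·(53.2 − 164) + 0.411·2360·(53.2 − 9.92) + 0.154·466·(53.2 − 9.92) = 0
-47.98 c = -45086
c = -45086/-47.98 ≈ 939.7 J/(kg·K)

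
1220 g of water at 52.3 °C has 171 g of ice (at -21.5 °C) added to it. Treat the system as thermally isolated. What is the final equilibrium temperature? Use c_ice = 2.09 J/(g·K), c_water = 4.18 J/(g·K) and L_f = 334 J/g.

Setting the total heat transfer to zero:
warm ice to 0 °C: 171×2.09×(0 − (-21.5)) = 7683.9
  fusion: m_ice L_f = 171×334 = 57114
  meltwater 0→T: 171×4.18×T = 714.78 T
  water: 5099.6(T − 52.3)
5814.4 T = 266709 − 64798 = 201911
T ≈ 34.73 °C (positive, so assuming full melt was valid).

T_f ≈ 34.7 °C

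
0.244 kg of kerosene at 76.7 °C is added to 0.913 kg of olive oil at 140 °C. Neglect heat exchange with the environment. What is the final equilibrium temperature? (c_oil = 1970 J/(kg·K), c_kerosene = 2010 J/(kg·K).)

T_f ≈ 126.4 °C

Net heat exchanged in the isolated system is zero:
0.913×1970×(T − 140) + 0.244×2010×(T − 76.7) = 0
1798.6(T − 140) + 490.44(T − 76.7) = 0
2289.1 T = 289422
T = 289422/2289.1 ≈ 126.44 °C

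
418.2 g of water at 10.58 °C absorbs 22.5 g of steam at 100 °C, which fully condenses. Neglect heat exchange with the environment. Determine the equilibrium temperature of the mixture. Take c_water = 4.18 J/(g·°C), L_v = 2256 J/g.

T_f ≈ 42.7 °C

Heat gained plus heat lost sum to zero:
condense steam: −22.5·2256 = −50760; condensed water 100 °C→T: 94.05(T − 100); original water: 1748.1(T − 10.58)
1842.1 T = 50760 + 9405 + 18495 = 78660
T ≈ 42.70 °C — below 100 °C, confirming all the steam condensed.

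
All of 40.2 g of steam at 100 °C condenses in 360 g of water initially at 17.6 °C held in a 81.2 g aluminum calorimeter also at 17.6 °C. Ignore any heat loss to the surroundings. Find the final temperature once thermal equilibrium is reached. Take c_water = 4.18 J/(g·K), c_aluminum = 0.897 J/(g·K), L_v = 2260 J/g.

Sum of m c ΔT and latent-heat terms is zero:
steam→water at 100 °C releases m L_v = 40.2×2260 = 90852; condensate cools 100→T: 40.2×4.18×(T − 100) = 168.04(T − 100); original water: 1504.8(T − 17.6); cup: 72.84(T − 17.6)
1745.7 T = 90852 + 16804 + 27766 = 135422
T ≈ 77.58 °C (< 100 °C, so full condensation is consistent).

T_f ≈ 77.6 °C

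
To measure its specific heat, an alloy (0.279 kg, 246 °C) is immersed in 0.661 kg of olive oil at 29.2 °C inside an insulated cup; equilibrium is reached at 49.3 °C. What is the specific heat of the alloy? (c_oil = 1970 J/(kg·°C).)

c ≈ 477 J/(kg·°C)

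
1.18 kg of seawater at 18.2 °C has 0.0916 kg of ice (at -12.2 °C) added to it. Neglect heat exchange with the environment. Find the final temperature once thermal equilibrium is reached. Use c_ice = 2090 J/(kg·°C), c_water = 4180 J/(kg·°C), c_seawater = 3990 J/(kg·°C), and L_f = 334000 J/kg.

Net heat exchanged in the isolated system is zero:
ice -12.2→0 °C: 0.0916·2090·12.2 = 2335.6
  fusion: m_ice L_f = 0.0916·334000 = 30594
  meltwater 0→T: 0.0916·4180·T = 382.89 T
  seawater: 4708.2(T − 18.2)
5091.1 T = 85689 − 32930 = 52759
T ≈ 10.36 °C — above 0 °C, consistent with complete melting.

T_f ≈ 10.4 °C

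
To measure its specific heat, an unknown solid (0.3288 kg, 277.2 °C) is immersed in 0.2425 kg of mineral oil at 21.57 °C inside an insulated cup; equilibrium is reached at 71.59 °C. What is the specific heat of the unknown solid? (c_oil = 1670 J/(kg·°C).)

c ≈ 300 J/(kg·°C)

m_s c (T_s − T_f) = m_oil c_oil (T_f − T_0):
0.3288×c×(277.2 − 71.59) = 0.2425×1670×(71.59 − 21.57)
67.6 c = 20257  ⇒  c ≈ 299.6 J/(kg·°C)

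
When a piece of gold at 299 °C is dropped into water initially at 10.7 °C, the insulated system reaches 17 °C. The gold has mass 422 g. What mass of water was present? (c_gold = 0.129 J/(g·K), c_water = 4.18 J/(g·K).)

m ≈ 583 g

Conservation of energy gives ΣQ = 0:
422×0.129×(17 − 299) + m×4.18×(17 − 10.7) = 0
26.33 m = 15352
m = 15352/26.33 ≈ 583 g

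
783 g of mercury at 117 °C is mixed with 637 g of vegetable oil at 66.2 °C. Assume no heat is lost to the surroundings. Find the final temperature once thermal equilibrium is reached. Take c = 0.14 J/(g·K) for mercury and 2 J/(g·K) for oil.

T_f ≈ 70.2 °C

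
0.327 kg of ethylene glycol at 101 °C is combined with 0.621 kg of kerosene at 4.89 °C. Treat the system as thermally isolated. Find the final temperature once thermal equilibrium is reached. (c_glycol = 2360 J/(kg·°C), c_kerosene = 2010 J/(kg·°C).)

T_f ≈ 41.6 °C

Let T be the final temperature. ΣQ_i = 0:
0.327·2360·(T − 101) + 0.621·2010·(T − 4.89) = 0
(771.72 + 1248.2) T = 771.72·101 + 1248.2·4.89
T = 84047 / 2019.9 = 41.6 °C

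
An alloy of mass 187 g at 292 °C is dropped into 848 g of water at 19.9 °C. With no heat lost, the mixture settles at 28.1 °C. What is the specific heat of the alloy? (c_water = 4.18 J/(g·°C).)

Heat lost by the alloy = heat gained by the water:
187×c×(292 − 28.1) = 848×4.18×(28.1 − 19.9)
49349 c = 29066  ⇒  c ≈ 0.589 J/(g·°C)

c ≈ 0.589 J/(g·°C)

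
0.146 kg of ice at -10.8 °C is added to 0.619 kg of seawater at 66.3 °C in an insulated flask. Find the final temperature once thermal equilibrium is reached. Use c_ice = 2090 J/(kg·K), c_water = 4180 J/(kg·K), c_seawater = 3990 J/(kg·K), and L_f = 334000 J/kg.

Taking heat into each body as positive, Σ m c ΔT = 0:
ice -10.8→0 °C: 0.146×2090×10.8 = 3295.5
  fusion: m_ice L_f = 0.146×334000 = 48764
  warm the meltwater: 610.28 T
  seawater cools: 0.619×3990×(T − 66.3) = 2469.8(T − 66.3)
3080.1 T = 163748 − 52060 = 111689
T ≈ 36.26 °C — above 0 °C, consistent with complete melting.

T_f ≈ 36.3 °C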